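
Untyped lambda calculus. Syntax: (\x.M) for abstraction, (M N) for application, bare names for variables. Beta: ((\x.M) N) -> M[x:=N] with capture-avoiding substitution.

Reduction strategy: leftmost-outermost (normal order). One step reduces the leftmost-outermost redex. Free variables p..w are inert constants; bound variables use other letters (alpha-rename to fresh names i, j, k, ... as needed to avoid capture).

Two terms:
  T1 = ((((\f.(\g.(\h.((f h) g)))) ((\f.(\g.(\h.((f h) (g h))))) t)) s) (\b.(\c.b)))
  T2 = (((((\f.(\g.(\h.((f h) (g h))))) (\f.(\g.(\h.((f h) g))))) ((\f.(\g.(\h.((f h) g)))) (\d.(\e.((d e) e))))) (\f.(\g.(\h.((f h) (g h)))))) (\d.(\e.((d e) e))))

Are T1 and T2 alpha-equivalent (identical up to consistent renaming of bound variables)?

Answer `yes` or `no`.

Term 1: ((((\f.(\g.(\h.((f h) g)))) ((\f.(\g.(\h.((f h) (g h))))) t)) s) (\b.(\c.b)))
Term 2: (((((\f.(\g.(\h.((f h) (g h))))) (\f.(\g.(\h.((f h) g))))) ((\f.(\g.(\h.((f h) g)))) (\d.(\e.((d e) e))))) (\f.(\g.(\h.((f h) (g h)))))) (\d.(\e.((d e) e))))
Alpha-equivalence: compare structure up to binder renaming.
Result: False

Answer: no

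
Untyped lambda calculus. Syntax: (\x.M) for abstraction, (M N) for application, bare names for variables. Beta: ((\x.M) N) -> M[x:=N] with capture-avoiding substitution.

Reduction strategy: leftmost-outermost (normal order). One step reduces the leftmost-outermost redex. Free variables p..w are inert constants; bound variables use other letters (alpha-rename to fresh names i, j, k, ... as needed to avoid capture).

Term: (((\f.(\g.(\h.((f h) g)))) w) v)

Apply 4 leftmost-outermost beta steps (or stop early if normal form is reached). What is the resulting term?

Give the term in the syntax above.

Step 0: (((\f.(\g.(\h.((f h) g)))) w) v)
Step 1: ((\g.(\h.((w h) g))) v)
Step 2: (\h.((w h) v))
Step 3: (normal form reached)

Answer: (\h.((w h) v))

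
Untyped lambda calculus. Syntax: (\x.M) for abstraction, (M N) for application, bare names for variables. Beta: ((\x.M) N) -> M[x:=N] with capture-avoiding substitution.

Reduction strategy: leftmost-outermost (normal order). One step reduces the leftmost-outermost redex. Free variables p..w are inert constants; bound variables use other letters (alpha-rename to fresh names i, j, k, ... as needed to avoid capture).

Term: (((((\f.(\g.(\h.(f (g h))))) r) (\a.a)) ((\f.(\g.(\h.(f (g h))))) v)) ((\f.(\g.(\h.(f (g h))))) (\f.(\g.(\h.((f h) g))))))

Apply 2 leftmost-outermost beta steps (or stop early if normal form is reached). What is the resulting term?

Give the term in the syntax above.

Step 0: (((((\f.(\g.(\h.(f (g h))))) r) (\a.a)) ((\f.(\g.(\h.(f (g h))))) v)) ((\f.(\g.(\h.(f (g h))))) (\f.(\g.(\h.((f h) g))))))
Step 1: ((((\g.(\h.(r (g h)))) (\a.a)) ((\f.(\g.(\h.(f (g h))))) v)) ((\f.(\g.(\h.(f (g h))))) (\f.(\g.(\h.((f h) g))))))
Step 2: (((\h.(r ((\a.a) h))) ((\f.(\g.(\h.(f (g h))))) v)) ((\f.(\g.(\h.(f (g h))))) (\f.(\g.(\h.((f h) g))))))

Answer: (((\h.(r ((\a.a) h))) ((\f.(\g.(\h.(f (g h))))) v)) ((\f.(\g.(\h.(f (g h))))) (\f.(\g.(\h.((f h) g))))))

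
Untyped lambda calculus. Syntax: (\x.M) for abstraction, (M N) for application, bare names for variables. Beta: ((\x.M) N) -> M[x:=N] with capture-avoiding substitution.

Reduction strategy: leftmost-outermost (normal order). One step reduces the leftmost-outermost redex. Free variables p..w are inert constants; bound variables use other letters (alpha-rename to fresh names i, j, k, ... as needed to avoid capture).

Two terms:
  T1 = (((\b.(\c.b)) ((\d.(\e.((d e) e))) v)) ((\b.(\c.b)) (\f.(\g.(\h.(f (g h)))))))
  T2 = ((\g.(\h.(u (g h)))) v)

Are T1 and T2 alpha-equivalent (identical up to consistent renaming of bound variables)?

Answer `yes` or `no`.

Term 1: (((\b.(\c.b)) ((\d.(\e.((d e) e))) v)) ((\b.(\c.b)) (\f.(\g.(\h.(f (g h)))))))
Term 2: ((\g.(\h.(u (g h)))) v)
Alpha-equivalence: compare structure up to binder renaming.
Result: False

Answer: no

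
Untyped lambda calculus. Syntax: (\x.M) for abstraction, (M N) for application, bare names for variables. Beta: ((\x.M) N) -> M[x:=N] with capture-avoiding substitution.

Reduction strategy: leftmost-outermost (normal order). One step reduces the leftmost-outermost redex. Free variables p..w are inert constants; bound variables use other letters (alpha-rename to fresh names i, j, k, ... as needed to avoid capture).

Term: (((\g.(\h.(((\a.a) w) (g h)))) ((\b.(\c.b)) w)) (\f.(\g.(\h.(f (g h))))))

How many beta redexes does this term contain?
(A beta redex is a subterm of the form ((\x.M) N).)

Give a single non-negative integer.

Answer: 3

Derivation:
Term: (((\g.(\h.(((\a.a) w) (g h)))) ((\b.(\c.b)) w)) (\f.(\g.(\h.(f (g h))))))
  Redex: ((\g.(\h.(((\a.a) w) (g h)))) ((\b.(\c.b)) w))
  Redex: ((\a.a) w)
  Redex: ((\b.(\c.b)) w)
Total redexes: 3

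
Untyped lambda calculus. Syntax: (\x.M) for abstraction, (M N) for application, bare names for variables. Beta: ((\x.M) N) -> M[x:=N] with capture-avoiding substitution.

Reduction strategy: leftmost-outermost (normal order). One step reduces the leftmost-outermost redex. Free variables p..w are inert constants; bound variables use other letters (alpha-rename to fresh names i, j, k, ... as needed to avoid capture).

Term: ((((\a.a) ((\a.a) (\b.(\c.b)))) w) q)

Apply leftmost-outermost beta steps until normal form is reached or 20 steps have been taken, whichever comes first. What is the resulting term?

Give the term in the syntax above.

Answer: w

Derivation:
Step 0: ((((\a.a) ((\a.a) (\b.(\c.b)))) w) q)
Step 1: ((((\a.a) (\b.(\c.b))) w) q)
Step 2: (((\b.(\c.b)) w) q)
Step 3: ((\c.w) q)
Step 4: w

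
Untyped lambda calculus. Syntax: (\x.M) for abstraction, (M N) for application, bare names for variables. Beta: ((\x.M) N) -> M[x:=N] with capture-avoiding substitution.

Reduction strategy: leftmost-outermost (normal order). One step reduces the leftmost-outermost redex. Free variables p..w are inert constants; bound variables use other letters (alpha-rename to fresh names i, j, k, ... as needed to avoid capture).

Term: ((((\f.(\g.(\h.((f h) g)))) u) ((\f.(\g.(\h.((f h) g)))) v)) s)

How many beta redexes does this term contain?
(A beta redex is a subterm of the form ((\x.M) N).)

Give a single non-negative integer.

Answer: 2

Derivation:
Term: ((((\f.(\g.(\h.((f h) g)))) u) ((\f.(\g.(\h.((f h) g)))) v)) s)
  Redex: ((\f.(\g.(\h.((f h) g)))) u)
  Redex: ((\f.(\g.(\h.((f h) g)))) v)
Total redexes: 2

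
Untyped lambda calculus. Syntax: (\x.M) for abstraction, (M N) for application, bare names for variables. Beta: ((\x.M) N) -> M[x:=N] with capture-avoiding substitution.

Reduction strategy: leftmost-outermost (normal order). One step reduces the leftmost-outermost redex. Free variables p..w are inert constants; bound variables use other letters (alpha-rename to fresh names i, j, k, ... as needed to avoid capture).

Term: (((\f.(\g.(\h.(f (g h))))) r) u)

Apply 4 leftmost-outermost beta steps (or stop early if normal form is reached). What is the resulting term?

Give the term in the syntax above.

Answer: (\h.(r (u h)))

Derivation:
Step 0: (((\f.(\g.(\h.(f (g h))))) r) u)
Step 1: ((\g.(\h.(r (g h)))) u)
Step 2: (\h.(r (u h)))
Step 3: (normal form reached)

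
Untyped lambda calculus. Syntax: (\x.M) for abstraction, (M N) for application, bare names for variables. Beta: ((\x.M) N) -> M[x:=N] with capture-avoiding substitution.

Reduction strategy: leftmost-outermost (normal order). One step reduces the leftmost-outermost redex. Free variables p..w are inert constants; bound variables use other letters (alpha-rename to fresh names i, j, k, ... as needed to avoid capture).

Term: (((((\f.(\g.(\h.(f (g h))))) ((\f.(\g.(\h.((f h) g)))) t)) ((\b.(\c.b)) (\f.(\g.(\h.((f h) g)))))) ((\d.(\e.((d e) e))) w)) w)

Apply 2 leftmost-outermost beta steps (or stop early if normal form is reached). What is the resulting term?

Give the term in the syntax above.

Answer: (((\h.(((\f.(\g.(\h.((f h) g)))) t) (((\b.(\c.b)) (\f.(\g.(\h.((f h) g))))) h))) ((\d.(\e.((d e) e))) w)) w)

Derivation:
Step 0: (((((\f.(\g.(\h.(f (g h))))) ((\f.(\g.(\h.((f h) g)))) t)) ((\b.(\c.b)) (\f.(\g.(\h.((f h) g)))))) ((\d.(\e.((d e) e))) w)) w)
Step 1: ((((\g.(\h.(((\f.(\g.(\h.((f h) g)))) t) (g h)))) ((\b.(\c.b)) (\f.(\g.(\h.((f h) g)))))) ((\d.(\e.((d e) e))) w)) w)
Step 2: (((\h.(((\f.(\g.(\h.((f h) g)))) t) (((\b.(\c.b)) (\f.(\g.(\h.((f h) g))))) h))) ((\d.(\e.((d e) e))) w)) w)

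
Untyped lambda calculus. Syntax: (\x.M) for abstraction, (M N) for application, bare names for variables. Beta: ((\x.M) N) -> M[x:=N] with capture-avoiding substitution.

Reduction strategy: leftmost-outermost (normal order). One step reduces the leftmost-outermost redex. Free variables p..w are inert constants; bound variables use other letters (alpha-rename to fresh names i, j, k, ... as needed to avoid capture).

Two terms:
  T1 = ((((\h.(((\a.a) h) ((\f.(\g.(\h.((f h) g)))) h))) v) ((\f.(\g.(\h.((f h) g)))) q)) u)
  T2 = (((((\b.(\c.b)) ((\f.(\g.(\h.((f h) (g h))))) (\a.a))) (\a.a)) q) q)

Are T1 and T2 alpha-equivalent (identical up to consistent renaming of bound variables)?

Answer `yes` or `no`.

Answer: no

Derivation:
Term 1: ((((\h.(((\a.a) h) ((\f.(\g.(\h.((f h) g)))) h))) v) ((\f.(\g.(\h.((f h) g)))) q)) u)
Term 2: (((((\b.(\c.b)) ((\f.(\g.(\h.((f h) (g h))))) (\a.a))) (\a.a)) q) q)
Alpha-equivalence: compare structure up to binder renaming.
Result: False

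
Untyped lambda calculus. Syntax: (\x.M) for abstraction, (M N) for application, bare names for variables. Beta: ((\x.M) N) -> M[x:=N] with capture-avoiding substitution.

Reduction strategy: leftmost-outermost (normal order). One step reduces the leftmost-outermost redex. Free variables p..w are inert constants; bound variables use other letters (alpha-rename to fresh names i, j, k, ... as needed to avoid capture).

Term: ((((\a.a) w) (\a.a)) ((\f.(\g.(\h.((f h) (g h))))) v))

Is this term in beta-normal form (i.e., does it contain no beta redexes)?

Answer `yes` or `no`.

Answer: no

Derivation:
Term: ((((\a.a) w) (\a.a)) ((\f.(\g.(\h.((f h) (g h))))) v))
Found 2 beta redex(es).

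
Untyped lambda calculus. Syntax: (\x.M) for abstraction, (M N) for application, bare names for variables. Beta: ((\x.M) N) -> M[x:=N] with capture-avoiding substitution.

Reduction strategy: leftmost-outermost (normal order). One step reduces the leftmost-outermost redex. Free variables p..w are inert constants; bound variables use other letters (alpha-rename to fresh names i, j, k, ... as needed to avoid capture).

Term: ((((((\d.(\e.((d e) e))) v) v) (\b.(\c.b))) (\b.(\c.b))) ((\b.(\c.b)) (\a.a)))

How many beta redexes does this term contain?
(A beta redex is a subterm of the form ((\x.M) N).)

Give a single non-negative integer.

Answer: 2

Derivation:
Term: ((((((\d.(\e.((d e) e))) v) v) (\b.(\c.b))) (\b.(\c.b))) ((\b.(\c.b)) (\a.a)))
  Redex: ((\d.(\e.((d e) e))) v)
  Redex: ((\b.(\c.b)) (\a.a))
Total redexes: 2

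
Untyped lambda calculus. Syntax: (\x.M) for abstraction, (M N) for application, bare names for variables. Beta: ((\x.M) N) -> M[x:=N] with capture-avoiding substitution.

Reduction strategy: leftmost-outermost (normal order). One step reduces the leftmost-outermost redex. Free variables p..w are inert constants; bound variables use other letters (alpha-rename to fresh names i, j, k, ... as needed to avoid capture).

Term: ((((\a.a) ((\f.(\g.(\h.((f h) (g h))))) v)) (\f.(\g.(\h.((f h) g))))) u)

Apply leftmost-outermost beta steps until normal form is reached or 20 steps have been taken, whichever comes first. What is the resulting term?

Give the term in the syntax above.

Answer: ((v u) (\g.(\h.((u h) g))))

Derivation:
Step 0: ((((\a.a) ((\f.(\g.(\h.((f h) (g h))))) v)) (\f.(\g.(\h.((f h) g))))) u)
Step 1: ((((\f.(\g.(\h.((f h) (g h))))) v) (\f.(\g.(\h.((f h) g))))) u)
Step 2: (((\g.(\h.((v h) (g h)))) (\f.(\g.(\h.((f h) g))))) u)
Step 3: ((\h.((v h) ((\f.(\g.(\h.((f h) g)))) h))) u)
Step 4: ((v u) ((\f.(\g.(\h.((f h) g)))) u))
Step 5: ((v u) (\g.(\h.((u h) g))))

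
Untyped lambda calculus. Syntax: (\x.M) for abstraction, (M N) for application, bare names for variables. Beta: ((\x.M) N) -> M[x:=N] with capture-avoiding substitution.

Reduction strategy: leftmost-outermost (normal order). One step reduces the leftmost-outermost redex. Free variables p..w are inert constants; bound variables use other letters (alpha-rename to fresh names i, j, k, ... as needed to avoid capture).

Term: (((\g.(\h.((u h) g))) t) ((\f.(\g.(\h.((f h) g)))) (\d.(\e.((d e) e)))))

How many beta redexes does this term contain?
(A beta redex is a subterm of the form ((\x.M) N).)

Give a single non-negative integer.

Term: (((\g.(\h.((u h) g))) t) ((\f.(\g.(\h.((f h) g)))) (\d.(\e.((d e) e)))))
  Redex: ((\g.(\h.((u h) g))) t)
  Redex: ((\f.(\g.(\h.((f h) g)))) (\d.(\e.((d e) e))))
Total redexes: 2

Answer: 2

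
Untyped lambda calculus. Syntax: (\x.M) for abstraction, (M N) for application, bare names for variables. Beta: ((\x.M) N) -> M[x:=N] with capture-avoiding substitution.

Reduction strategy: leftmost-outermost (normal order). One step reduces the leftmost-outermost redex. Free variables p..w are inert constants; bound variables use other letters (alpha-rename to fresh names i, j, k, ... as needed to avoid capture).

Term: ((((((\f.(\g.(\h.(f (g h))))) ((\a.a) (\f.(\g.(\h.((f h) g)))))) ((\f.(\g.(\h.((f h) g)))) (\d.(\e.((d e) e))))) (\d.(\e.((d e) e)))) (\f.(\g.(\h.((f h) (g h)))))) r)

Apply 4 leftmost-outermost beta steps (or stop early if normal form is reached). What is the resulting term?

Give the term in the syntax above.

Answer: ((((\f.(\g.(\h.((f h) g)))) (((\f.(\g.(\h.((f h) g)))) (\d.(\e.((d e) e)))) (\d.(\e.((d e) e))))) (\f.(\g.(\h.((f h) (g h)))))) r)

Derivation:
Step 0: ((((((\f.(\g.(\h.(f (g h))))) ((\a.a) (\f.(\g.(\h.((f h) g)))))) ((\f.(\g.(\h.((f h) g)))) (\d.(\e.((d e) e))))) (\d.(\e.((d e) e)))) (\f.(\g.(\h.((f h) (g h)))))) r)
Step 1: (((((\g.(\h.(((\a.a) (\f.(\g.(\h.((f h) g))))) (g h)))) ((\f.(\g.(\h.((f h) g)))) (\d.(\e.((d e) e))))) (\d.(\e.((d e) e)))) (\f.(\g.(\h.((f h) (g h)))))) r)
Step 2: ((((\h.(((\a.a) (\f.(\g.(\h.((f h) g))))) (((\f.(\g.(\h.((f h) g)))) (\d.(\e.((d e) e)))) h))) (\d.(\e.((d e) e)))) (\f.(\g.(\h.((f h) (g h)))))) r)
Step 3: (((((\a.a) (\f.(\g.(\h.((f h) g))))) (((\f.(\g.(\h.((f h) g)))) (\d.(\e.((d e) e)))) (\d.(\e.((d e) e))))) (\f.(\g.(\h.((f h) (g h)))))) r)
Step 4: ((((\f.(\g.(\h.((f h) g)))) (((\f.(\g.(\h.((f h) g)))) (\d.(\e.((d e) e)))) (\d.(\e.((d e) e))))) (\f.(\g.(\h.((f h) (g h)))))) r)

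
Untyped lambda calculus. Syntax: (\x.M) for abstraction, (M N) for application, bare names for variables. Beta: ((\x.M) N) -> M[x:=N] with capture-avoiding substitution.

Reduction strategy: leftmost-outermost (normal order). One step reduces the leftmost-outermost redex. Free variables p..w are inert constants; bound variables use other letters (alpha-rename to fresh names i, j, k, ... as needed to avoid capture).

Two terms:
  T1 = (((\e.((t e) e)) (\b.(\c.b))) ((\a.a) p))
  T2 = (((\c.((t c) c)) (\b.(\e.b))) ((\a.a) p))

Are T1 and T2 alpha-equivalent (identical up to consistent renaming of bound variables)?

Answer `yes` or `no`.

Answer: yes

Derivation:
Term 1: (((\e.((t e) e)) (\b.(\c.b))) ((\a.a) p))
Term 2: (((\c.((t c) c)) (\b.(\e.b))) ((\a.a) p))
Alpha-equivalence: compare structure up to binder renaming.
Result: True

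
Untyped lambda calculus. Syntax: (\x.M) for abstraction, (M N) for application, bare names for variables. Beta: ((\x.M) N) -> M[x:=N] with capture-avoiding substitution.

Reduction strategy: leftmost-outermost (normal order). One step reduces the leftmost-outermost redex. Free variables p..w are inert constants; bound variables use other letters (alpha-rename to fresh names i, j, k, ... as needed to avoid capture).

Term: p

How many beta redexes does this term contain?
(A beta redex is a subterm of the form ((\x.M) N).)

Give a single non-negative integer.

Term: p
  (no redexes)
Total redexes: 0

Answer: 0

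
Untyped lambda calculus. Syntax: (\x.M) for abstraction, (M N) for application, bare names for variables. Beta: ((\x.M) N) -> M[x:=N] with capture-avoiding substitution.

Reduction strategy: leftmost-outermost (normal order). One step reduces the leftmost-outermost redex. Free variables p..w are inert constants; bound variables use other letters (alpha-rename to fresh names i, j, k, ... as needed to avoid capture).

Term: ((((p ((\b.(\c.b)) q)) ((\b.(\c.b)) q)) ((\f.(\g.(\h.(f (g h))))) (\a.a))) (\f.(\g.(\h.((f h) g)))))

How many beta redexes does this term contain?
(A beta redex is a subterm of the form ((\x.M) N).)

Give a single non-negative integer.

Term: ((((p ((\b.(\c.b)) q)) ((\b.(\c.b)) q)) ((\f.(\g.(\h.(f (g h))))) (\a.a))) (\f.(\g.(\h.((f h) g)))))
  Redex: ((\b.(\c.b)) q)
  Redex: ((\b.(\c.b)) q)
  Redex: ((\f.(\g.(\h.(f (g h))))) (\a.a))
Total redexes: 3

Answer: 3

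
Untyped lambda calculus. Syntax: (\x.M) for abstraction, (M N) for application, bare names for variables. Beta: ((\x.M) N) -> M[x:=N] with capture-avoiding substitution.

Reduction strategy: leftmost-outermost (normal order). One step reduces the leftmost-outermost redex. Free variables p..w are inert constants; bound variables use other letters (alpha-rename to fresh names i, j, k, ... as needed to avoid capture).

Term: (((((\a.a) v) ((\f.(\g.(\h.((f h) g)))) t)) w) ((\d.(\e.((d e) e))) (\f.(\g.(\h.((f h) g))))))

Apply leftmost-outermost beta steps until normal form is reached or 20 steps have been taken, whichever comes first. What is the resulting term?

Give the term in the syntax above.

Step 0: (((((\a.a) v) ((\f.(\g.(\h.((f h) g)))) t)) w) ((\d.(\e.((d e) e))) (\f.(\g.(\h.((f h) g))))))
Step 1: (((v ((\f.(\g.(\h.((f h) g)))) t)) w) ((\d.(\e.((d e) e))) (\f.(\g.(\h.((f h) g))))))
Step 2: (((v (\g.(\h.((t h) g)))) w) ((\d.(\e.((d e) e))) (\f.(\g.(\h.((f h) g))))))
Step 3: (((v (\g.(\h.((t h) g)))) w) (\e.(((\f.(\g.(\h.((f h) g)))) e) e)))
Step 4: (((v (\g.(\h.((t h) g)))) w) (\e.((\g.(\h.((e h) g))) e)))
Step 5: (((v (\g.(\h.((t h) g)))) w) (\e.(\h.((e h) e))))

Answer: (((v (\g.(\h.((t h) g)))) w) (\e.(\h.((e h) e))))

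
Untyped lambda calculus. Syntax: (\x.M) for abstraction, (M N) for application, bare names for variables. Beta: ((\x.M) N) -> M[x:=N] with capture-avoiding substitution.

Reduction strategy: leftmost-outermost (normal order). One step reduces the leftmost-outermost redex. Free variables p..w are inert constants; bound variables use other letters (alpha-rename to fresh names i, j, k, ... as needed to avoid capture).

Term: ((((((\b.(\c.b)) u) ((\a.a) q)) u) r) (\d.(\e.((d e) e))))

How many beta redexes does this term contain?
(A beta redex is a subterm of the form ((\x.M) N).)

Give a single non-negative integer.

Term: ((((((\b.(\c.b)) u) ((\a.a) q)) u) r) (\d.(\e.((d e) e))))
  Redex: ((\b.(\c.b)) u)
  Redex: ((\a.a) q)
Total redexes: 2

Answer: 2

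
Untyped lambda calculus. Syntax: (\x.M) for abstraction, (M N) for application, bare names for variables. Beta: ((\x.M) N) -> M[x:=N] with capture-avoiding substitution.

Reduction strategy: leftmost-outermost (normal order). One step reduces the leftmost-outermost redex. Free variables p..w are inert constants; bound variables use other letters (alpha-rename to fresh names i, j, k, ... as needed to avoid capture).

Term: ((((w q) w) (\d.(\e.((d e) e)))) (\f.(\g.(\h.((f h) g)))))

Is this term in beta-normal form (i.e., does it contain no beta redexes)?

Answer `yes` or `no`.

Term: ((((w q) w) (\d.(\e.((d e) e)))) (\f.(\g.(\h.((f h) g)))))
No beta redexes found.

Answer: yes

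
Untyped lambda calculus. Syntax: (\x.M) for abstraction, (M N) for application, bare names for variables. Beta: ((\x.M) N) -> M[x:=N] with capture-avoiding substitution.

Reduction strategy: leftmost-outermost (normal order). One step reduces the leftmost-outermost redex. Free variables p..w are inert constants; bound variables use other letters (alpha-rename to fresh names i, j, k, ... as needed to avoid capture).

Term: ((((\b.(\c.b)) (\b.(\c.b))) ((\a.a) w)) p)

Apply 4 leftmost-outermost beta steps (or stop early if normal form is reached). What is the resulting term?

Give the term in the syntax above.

Answer: (\c.p)

Derivation:
Step 0: ((((\b.(\c.b)) (\b.(\c.b))) ((\a.a) w)) p)
Step 1: (((\c.(\b.(\c.b))) ((\a.a) w)) p)
Step 2: ((\b.(\c.b)) p)
Step 3: (\c.p)
Step 4: (normal form reached)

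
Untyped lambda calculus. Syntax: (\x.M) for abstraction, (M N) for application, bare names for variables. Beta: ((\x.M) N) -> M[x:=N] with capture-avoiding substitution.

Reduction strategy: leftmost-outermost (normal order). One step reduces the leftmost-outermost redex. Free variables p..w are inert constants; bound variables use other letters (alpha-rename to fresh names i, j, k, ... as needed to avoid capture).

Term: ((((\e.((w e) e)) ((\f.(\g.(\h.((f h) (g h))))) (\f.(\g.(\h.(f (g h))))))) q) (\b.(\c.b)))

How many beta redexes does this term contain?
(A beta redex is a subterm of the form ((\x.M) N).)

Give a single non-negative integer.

Term: ((((\e.((w e) e)) ((\f.(\g.(\h.((f h) (g h))))) (\f.(\g.(\h.(f (g h))))))) q) (\b.(\c.b)))
  Redex: ((\e.((w e) e)) ((\f.(\g.(\h.((f h) (g h))))) (\f.(\g.(\h.(f (g h)))))))
  Redex: ((\f.(\g.(\h.((f h) (g h))))) (\f.(\g.(\h.(f (g h))))))
Total redexes: 2

Answer: 2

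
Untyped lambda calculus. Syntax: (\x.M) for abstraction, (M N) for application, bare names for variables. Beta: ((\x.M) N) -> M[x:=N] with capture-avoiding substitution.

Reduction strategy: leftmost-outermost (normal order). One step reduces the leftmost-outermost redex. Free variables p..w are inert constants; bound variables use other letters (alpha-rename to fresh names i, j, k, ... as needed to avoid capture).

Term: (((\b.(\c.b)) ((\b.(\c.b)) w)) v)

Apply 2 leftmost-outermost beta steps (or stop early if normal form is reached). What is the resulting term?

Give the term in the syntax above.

Answer: ((\b.(\c.b)) w)

Derivation:
Step 0: (((\b.(\c.b)) ((\b.(\c.b)) w)) v)
Step 1: ((\c.((\b.(\c.b)) w)) v)
Step 2: ((\b.(\c.b)) w)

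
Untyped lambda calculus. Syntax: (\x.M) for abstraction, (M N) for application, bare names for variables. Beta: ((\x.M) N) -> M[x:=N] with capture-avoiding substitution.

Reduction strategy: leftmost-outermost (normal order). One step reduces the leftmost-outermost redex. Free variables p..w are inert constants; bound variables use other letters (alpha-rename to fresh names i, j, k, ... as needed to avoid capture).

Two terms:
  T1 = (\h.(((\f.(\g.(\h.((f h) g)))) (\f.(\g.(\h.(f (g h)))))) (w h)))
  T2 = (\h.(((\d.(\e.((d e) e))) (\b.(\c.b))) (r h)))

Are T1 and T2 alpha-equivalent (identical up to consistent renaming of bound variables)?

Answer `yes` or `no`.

Answer: no

Derivation:
Term 1: (\h.(((\f.(\g.(\h.((f h) g)))) (\f.(\g.(\h.(f (g h)))))) (w h)))
Term 2: (\h.(((\d.(\e.((d e) e))) (\b.(\c.b))) (r h)))
Alpha-equivalence: compare structure up to binder renaming.
Result: False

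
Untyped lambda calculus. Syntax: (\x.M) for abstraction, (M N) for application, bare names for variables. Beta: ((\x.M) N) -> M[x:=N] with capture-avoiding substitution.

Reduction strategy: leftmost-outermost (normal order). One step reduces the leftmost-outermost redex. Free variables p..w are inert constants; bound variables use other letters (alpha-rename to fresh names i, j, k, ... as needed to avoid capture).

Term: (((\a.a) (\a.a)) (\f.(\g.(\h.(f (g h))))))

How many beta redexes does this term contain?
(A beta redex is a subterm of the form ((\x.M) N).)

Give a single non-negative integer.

Answer: 1

Derivation:
Term: (((\a.a) (\a.a)) (\f.(\g.(\h.(f (g h))))))
  Redex: ((\a.a) (\a.a))
Total redexes: 1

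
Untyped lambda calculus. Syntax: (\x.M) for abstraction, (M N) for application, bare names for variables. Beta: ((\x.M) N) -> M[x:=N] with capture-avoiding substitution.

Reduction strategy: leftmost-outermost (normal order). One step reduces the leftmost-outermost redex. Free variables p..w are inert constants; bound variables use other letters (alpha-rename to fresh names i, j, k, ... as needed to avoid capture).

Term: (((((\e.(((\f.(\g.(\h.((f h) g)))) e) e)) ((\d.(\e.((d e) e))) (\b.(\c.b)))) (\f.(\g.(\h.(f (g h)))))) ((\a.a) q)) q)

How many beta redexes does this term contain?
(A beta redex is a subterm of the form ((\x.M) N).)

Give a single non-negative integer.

Term: (((((\e.(((\f.(\g.(\h.((f h) g)))) e) e)) ((\d.(\e.((d e) e))) (\b.(\c.b)))) (\f.(\g.(\h.(f (g h)))))) ((\a.a) q)) q)
  Redex: ((\e.(((\f.(\g.(\h.((f h) g)))) e) e)) ((\d.(\e.((d e) e))) (\b.(\c.b))))
  Redex: ((\f.(\g.(\h.((f h) g)))) e)
  Redex: ((\d.(\e.((d e) e))) (\b.(\c.b)))
  Redex: ((\a.a) q)
Total redexes: 4

Answer: 4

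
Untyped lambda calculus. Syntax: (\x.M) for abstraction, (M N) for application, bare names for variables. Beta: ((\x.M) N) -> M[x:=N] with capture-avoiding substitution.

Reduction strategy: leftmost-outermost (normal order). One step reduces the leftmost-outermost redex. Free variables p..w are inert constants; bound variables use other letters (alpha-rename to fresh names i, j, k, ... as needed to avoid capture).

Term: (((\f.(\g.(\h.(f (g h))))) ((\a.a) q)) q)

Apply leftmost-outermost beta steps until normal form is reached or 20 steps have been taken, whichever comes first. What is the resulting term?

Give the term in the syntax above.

Answer: (\h.(q (q h)))

Derivation:
Step 0: (((\f.(\g.(\h.(f (g h))))) ((\a.a) q)) q)
Step 1: ((\g.(\h.(((\a.a) q) (g h)))) q)
Step 2: (\h.(((\a.a) q) (q h)))
Step 3: (\h.(q (q h)))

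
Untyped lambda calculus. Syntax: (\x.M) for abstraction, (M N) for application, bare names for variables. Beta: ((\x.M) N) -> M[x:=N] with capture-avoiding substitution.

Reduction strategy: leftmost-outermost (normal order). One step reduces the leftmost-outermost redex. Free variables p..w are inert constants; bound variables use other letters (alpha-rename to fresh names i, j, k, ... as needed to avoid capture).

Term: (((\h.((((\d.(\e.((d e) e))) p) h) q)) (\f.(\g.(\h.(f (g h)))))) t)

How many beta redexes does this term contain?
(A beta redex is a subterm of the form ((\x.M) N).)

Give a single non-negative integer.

Answer: 2

Derivation:
Term: (((\h.((((\d.(\e.((d e) e))) p) h) q)) (\f.(\g.(\h.(f (g h)))))) t)
  Redex: ((\h.((((\d.(\e.((d e) e))) p) h) q)) (\f.(\g.(\h.(f (g h))))))
  Redex: ((\d.(\e.((d e) e))) p)
Total redexes: 2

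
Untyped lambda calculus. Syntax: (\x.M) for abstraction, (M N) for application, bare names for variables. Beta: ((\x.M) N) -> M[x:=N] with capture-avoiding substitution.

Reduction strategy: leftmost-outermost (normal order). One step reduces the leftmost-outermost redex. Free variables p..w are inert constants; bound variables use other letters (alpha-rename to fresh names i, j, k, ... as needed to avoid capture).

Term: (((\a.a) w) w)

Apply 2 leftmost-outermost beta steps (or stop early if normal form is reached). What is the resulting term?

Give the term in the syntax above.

Answer: (w w)

Derivation:
Step 0: (((\a.a) w) w)
Step 1: (w w)
Step 2: (normal form reached)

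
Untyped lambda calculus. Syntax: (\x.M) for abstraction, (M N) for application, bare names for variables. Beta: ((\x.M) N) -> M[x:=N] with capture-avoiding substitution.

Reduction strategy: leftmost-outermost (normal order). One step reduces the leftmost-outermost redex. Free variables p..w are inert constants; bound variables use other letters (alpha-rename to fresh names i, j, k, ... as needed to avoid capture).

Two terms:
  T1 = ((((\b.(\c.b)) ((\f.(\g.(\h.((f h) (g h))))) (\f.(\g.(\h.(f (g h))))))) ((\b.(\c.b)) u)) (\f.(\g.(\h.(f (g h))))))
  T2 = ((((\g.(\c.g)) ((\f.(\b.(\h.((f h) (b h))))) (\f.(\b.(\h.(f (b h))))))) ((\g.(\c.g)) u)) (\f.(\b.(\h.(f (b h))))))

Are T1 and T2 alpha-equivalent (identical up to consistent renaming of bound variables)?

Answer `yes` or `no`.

Answer: yes

Derivation:
Term 1: ((((\b.(\c.b)) ((\f.(\g.(\h.((f h) (g h))))) (\f.(\g.(\h.(f (g h))))))) ((\b.(\c.b)) u)) (\f.(\g.(\h.(f (g h))))))
Term 2: ((((\g.(\c.g)) ((\f.(\b.(\h.((f h) (b h))))) (\f.(\b.(\h.(f (b h))))))) ((\g.(\c.g)) u)) (\f.(\b.(\h.(f (b h))))))
Alpha-equivalence: compare structure up to binder renaming.
Result: True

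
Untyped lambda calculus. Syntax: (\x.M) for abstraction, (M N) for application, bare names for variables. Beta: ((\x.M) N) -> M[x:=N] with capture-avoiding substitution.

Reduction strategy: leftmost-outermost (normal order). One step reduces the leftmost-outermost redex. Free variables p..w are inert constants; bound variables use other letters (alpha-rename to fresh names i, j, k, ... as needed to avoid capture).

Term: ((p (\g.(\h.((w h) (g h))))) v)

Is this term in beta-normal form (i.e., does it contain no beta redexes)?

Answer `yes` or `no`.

Term: ((p (\g.(\h.((w h) (g h))))) v)
No beta redexes found.

Answer: yes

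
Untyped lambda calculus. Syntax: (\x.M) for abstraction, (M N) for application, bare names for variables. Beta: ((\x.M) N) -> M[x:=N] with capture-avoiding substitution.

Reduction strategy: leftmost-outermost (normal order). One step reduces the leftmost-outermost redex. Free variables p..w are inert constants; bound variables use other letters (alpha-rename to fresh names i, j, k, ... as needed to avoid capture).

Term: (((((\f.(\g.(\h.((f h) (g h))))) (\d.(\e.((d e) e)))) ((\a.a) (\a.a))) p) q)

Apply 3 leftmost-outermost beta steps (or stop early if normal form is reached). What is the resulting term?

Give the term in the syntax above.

Step 0: (((((\f.(\g.(\h.((f h) (g h))))) (\d.(\e.((d e) e)))) ((\a.a) (\a.a))) p) q)
Step 1: ((((\g.(\h.(((\d.(\e.((d e) e))) h) (g h)))) ((\a.a) (\a.a))) p) q)
Step 2: (((\h.(((\d.(\e.((d e) e))) h) (((\a.a) (\a.a)) h))) p) q)
Step 3: ((((\d.(\e.((d e) e))) p) (((\a.a) (\a.a)) p)) q)

Answer: ((((\d.(\e.((d e) e))) p) (((\a.a) (\a.a)) p)) q)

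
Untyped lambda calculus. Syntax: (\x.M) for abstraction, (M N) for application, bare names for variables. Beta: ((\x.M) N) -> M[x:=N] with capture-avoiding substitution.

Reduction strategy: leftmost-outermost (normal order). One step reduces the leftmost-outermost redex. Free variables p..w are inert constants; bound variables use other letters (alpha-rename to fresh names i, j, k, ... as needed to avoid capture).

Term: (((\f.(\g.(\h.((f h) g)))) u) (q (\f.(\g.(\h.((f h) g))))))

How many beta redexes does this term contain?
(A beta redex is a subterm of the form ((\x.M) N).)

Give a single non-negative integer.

Term: (((\f.(\g.(\h.((f h) g)))) u) (q (\f.(\g.(\h.((f h) g))))))
  Redex: ((\f.(\g.(\h.((f h) g)))) u)
Total redexes: 1

Answer: 1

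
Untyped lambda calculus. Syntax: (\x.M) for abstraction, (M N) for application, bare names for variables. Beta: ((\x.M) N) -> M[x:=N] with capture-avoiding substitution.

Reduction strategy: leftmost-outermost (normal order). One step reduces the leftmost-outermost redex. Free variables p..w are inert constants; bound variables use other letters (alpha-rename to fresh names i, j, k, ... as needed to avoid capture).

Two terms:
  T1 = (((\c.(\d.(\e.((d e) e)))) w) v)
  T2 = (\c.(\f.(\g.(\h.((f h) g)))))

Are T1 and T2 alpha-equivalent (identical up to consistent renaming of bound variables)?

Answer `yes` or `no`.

Term 1: (((\c.(\d.(\e.((d e) e)))) w) v)
Term 2: (\c.(\f.(\g.(\h.((f h) g)))))
Alpha-equivalence: compare structure up to binder renaming.
Result: False

Answer: no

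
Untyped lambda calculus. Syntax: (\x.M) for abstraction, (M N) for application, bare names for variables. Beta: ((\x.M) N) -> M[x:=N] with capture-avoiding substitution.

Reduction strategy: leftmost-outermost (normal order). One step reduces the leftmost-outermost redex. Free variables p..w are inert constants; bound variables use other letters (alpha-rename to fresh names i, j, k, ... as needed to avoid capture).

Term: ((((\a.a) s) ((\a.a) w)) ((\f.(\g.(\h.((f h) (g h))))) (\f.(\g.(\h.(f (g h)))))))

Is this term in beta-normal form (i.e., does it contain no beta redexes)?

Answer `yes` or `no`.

Term: ((((\a.a) s) ((\a.a) w)) ((\f.(\g.(\h.((f h) (g h))))) (\f.(\g.(\h.(f (g h)))))))
Found 3 beta redex(es).

Answer: no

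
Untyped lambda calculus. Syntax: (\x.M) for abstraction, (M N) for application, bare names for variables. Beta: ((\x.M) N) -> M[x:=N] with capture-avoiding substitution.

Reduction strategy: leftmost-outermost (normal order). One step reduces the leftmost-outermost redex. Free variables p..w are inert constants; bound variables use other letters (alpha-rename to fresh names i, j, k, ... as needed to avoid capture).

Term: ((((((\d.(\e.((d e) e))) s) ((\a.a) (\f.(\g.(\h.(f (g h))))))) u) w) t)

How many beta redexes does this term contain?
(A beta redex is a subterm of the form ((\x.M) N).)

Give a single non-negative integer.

Answer: 2

Derivation:
Term: ((((((\d.(\e.((d e) e))) s) ((\a.a) (\f.(\g.(\h.(f (g h))))))) u) w) t)
  Redex: ((\d.(\e.((d e) e))) s)
  Redex: ((\a.a) (\f.(\g.(\h.(f (g h))))))
Total redexes: 2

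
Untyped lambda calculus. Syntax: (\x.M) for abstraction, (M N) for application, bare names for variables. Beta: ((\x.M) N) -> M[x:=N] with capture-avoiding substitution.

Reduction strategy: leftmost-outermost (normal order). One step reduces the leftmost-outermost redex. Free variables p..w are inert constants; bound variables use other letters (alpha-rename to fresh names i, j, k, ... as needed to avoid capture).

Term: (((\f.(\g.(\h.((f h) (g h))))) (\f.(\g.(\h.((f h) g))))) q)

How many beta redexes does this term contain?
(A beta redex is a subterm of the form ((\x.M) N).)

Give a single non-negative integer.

Term: (((\f.(\g.(\h.((f h) (g h))))) (\f.(\g.(\h.((f h) g))))) q)
  Redex: ((\f.(\g.(\h.((f h) (g h))))) (\f.(\g.(\h.((f h) g)))))
Total redexes: 1

Answer: 1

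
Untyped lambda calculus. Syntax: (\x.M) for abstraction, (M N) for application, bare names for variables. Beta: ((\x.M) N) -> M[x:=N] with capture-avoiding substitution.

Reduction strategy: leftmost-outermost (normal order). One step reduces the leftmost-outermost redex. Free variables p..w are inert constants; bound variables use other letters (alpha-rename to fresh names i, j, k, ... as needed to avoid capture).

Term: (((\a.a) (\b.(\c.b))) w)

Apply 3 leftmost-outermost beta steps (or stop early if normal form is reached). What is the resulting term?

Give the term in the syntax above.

Step 0: (((\a.a) (\b.(\c.b))) w)
Step 1: ((\b.(\c.b)) w)
Step 2: (\c.w)
Step 3: (normal form reached)

Answer: (\c.w)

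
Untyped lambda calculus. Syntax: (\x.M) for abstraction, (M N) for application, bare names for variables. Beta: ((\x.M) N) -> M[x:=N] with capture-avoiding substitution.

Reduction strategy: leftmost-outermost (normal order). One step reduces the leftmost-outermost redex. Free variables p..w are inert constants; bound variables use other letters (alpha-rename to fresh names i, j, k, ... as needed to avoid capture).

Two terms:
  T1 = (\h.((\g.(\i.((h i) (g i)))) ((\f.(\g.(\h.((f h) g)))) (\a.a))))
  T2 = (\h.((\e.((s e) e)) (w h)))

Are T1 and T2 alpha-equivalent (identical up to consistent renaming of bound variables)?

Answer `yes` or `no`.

Term 1: (\h.((\g.(\i.((h i) (g i)))) ((\f.(\g.(\h.((f h) g)))) (\a.a))))
Term 2: (\h.((\e.((s e) e)) (w h)))
Alpha-equivalence: compare structure up to binder renaming.
Result: False

Answer: no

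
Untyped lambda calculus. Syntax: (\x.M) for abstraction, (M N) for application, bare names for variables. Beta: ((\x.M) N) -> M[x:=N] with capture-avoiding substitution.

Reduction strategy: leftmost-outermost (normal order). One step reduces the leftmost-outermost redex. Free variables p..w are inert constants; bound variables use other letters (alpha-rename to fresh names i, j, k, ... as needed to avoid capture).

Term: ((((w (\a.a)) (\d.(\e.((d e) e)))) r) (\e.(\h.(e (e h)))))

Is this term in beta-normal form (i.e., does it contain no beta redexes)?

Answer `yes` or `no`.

Term: ((((w (\a.a)) (\d.(\e.((d e) e)))) r) (\e.(\h.(e (e h)))))
No beta redexes found.

Answer: yes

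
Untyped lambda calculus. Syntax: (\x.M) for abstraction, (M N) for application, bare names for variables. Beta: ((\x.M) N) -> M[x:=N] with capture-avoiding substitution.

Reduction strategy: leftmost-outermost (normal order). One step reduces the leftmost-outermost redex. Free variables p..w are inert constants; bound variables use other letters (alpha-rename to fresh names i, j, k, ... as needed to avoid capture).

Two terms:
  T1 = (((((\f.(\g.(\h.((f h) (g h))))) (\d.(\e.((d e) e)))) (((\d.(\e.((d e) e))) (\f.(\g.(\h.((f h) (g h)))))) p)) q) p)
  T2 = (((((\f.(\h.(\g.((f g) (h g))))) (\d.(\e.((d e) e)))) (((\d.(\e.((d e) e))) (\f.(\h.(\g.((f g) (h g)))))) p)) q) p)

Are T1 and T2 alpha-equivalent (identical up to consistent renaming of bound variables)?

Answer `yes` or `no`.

Answer: yes

Derivation:
Term 1: (((((\f.(\g.(\h.((f h) (g h))))) (\d.(\e.((d e) e)))) (((\d.(\e.((d e) e))) (\f.(\g.(\h.((f h) (g h)))))) p)) q) p)
Term 2: (((((\f.(\h.(\g.((f g) (h g))))) (\d.(\e.((d e) e)))) (((\d.(\e.((d e) e))) (\f.(\h.(\g.((f g) (h g)))))) p)) q) p)
Alpha-equivalence: compare structure up to binder renaming.
Result: True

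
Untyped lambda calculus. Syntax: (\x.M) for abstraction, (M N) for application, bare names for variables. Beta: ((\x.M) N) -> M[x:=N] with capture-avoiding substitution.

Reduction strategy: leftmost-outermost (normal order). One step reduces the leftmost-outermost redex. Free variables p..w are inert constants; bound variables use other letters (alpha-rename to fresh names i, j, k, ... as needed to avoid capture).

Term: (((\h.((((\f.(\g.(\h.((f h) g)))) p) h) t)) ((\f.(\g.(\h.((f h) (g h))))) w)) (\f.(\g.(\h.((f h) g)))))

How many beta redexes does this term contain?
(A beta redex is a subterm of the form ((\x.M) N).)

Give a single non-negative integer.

Term: (((\h.((((\f.(\g.(\h.((f h) g)))) p) h) t)) ((\f.(\g.(\h.((f h) (g h))))) w)) (\f.(\g.(\h.((f h) g)))))
  Redex: ((\h.((((\f.(\g.(\h.((f h) g)))) p) h) t)) ((\f.(\g.(\h.((f h) (g h))))) w))
  Redex: ((\f.(\g.(\h.((f h) g)))) p)
  Redex: ((\f.(\g.(\h.((f h) (g h))))) w)
Total redexes: 3

Answer: 3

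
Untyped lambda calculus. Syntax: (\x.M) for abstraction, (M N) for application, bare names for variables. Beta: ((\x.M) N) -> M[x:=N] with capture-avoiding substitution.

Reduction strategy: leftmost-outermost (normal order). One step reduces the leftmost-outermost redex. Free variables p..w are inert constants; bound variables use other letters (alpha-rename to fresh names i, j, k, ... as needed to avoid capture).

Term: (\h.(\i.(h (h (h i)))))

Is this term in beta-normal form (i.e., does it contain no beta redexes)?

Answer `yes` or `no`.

Answer: yes

Derivation:
Term: (\h.(\i.(h (h (h i)))))
No beta redexes found.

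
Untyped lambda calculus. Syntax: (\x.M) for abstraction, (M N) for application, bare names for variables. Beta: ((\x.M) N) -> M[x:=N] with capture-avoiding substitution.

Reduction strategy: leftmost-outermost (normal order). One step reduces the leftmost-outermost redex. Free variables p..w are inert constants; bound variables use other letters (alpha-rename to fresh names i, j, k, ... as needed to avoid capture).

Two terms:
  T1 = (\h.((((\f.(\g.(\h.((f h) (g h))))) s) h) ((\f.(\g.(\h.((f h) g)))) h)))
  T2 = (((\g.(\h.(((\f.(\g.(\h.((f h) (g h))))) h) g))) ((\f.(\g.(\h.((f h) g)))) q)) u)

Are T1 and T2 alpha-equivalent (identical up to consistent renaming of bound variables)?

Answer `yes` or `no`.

Answer: no

Derivation:
Term 1: (\h.((((\f.(\g.(\h.((f h) (g h))))) s) h) ((\f.(\g.(\h.((f h) g)))) h)))
Term 2: (((\g.(\h.(((\f.(\g.(\h.((f h) (g h))))) h) g))) ((\f.(\g.(\h.((f h) g)))) q)) u)
Alpha-equivalence: compare structure up to binder renaming.
Result: False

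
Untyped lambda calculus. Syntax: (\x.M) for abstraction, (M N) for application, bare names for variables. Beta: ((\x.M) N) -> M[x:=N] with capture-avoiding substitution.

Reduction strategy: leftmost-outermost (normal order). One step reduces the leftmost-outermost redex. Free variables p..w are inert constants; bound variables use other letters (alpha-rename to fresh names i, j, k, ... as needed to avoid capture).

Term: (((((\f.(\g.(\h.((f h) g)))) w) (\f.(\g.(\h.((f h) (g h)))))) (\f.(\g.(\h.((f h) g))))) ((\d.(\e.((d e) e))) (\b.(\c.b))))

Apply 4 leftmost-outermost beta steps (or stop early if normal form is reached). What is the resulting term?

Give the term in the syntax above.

Answer: (((w (\f.(\g.(\h.((f h) g))))) (\f.(\g.(\h.((f h) (g h)))))) (\e.(((\b.(\c.b)) e) e)))

Derivation:
Step 0: (((((\f.(\g.(\h.((f h) g)))) w) (\f.(\g.(\h.((f h) (g h)))))) (\f.(\g.(\h.((f h) g))))) ((\d.(\e.((d e) e))) (\b.(\c.b))))
Step 1: ((((\g.(\h.((w h) g))) (\f.(\g.(\h.((f h) (g h)))))) (\f.(\g.(\h.((f h) g))))) ((\d.(\e.((d e) e))) (\b.(\c.b))))
Step 2: (((\h.((w h) (\f.(\g.(\h.((f h) (g h))))))) (\f.(\g.(\h.((f h) g))))) ((\d.(\e.((d e) e))) (\b.(\c.b))))
Step 3: (((w (\f.(\g.(\h.((f h) g))))) (\f.(\g.(\h.((f h) (g h)))))) ((\d.(\e.((d e) e))) (\b.(\c.b))))
Step 4: (((w (\f.(\g.(\h.((f h) g))))) (\f.(\g.(\h.((f h) (g h)))))) (\e.(((\b.(\c.b)) e) e)))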